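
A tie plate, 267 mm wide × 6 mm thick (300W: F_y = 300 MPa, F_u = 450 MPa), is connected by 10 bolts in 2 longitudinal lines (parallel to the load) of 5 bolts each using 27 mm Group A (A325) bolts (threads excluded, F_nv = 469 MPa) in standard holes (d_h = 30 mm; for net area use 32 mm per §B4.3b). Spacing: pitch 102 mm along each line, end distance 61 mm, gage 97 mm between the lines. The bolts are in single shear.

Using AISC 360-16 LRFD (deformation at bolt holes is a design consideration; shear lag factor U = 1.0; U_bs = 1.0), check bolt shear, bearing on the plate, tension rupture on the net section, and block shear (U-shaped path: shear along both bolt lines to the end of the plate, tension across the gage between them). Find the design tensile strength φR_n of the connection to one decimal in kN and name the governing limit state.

411.1 kN (net-section rupture governs)

Bolt shear: A_b = π(27)²/4 = 572.56 mm². φR_n = 0.75 × 469 × 572.56 × 10 × 1 = 2014.0 kN.
Bearing (6 mm plate, F_u = 450 MPa): end bolts L_c = 61 − 30/2 = 46, R_n = min(1.2×46×6×450, 2.4×27×6×450) = 149.04 kN/bolt; interior L_c = 102 − 30 = 72, R_n = 174.96 kN/bolt. φR_n = 0.75 × (2×149.04 + 8×174.96) = 1273.3 kN.
Tension rupture (net): A_n = (267 − 2×32)×6 = 1218 mm² (U = 1.0, A_e = A_n). φR_n = 0.75 × 450 × 1218 = 411.1 kN.
Block shear: shear path 2×[61+4×102] = 2×469 mm, A_gv = 5628, A_nv = 2×(469 − 4.5×32)×6 = 3900 mm²; tension across gage: (97 − 1×32)×6 = 390 mm². R_n = min(0.6×450×3900, 0.6×300×5628) + 1.0×450×390 = min(1053, 1013) + 175.5 = 1188.5 kN. φR_n = 0.75 × 1188.5 = 891.4 kN.
Governing: min(2014.0, 1273.3, 411.1, 891.4) = 411.1 kN → net-section rupture.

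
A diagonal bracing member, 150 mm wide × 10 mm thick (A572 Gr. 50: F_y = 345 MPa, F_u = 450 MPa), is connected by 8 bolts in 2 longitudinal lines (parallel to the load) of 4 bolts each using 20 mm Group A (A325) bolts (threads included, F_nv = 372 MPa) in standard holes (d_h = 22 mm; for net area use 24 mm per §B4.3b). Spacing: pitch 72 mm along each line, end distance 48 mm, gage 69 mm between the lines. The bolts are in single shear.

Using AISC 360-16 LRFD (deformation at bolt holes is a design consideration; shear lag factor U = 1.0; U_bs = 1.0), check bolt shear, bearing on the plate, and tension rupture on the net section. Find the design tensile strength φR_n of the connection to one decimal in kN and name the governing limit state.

Bolt shear: A_b = π(20)²/4 = 314.16 mm². φR_n = 0.75 × 372 × 314.16 × 8 × 1 = 701.2 kN.
Bearing (10 mm plate, F_u = 450 MPa): end bolts L_c = 48 − 22/2 = 37, R_n = min(1.2×37×10×450, 2.4×20×10×450) = 199.8 kN/bolt; interior L_c = 72 − 22 = 50, R_n = 216 kN/bolt. φR_n = 0.75 × (2×199.8 + 6×216) = 1271.7 kN.
Tension rupture (net): A_n = (150 − 2×24)×10 = 1020 mm² (U = 1.0, A_e = A_n). φR_n = 0.75 × 450 × 1020 = 344.3 kN.
Governing: min(701.2, 1271.7, 344.3) = 344.3 kN → net-section rupture.

344.3 kN (net-section rupture governs)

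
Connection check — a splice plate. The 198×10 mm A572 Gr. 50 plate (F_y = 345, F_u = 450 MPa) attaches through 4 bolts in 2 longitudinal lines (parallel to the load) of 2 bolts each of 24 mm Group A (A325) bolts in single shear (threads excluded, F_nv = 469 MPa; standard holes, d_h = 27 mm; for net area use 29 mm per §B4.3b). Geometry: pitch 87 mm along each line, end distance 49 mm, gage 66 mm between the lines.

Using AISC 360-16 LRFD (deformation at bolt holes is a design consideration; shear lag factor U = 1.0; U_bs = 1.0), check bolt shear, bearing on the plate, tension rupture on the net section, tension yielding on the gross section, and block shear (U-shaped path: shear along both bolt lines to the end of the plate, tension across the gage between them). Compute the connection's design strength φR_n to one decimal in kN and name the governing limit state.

472.5 kN (net-section rupture governs)

Bolt shear: A_b = π(24)²/4 = 452.39 mm². φR_n = 0.75 × 469 × 452.39 × 4 × 1 = 636.5 kN.
Bearing (10 mm plate, F_u = 450 MPa): end bolts L_c = 49 − 27/2 = 35.5, R_n = min(1.2×35.5×10×450, 2.4×24×10×450) = 191.7 kN/bolt; interior L_c = 87 − 27 = 60, R_n = 259.2 kN/bolt. φR_n = 0.75 × (2×191.7 + 2×259.2) = 676.4 kN.
Tension rupture (net): A_n = (198 − 2×29)×10 = 1400 mm² (U = 1.0, A_e = A_n). φR_n = 0.75 × 450 × 1400 = 472.5 kN.
Tension yield (gross): A_g = 198×10 = 1980 mm². φR_n = 0.90 × 345 × 1980 = 614.8 kN.
Block shear: shear path 2×[49+1×87] = 2×136 mm, A_gv = 2720, A_nv = 2×(136 − 1.5×29)×10 = 1850 mm²; tension across gage: (66 − 1×29)×10 = 370 mm². R_n = min(0.6×450×1850, 0.6×345×2720) + 1.0×450×370 = min(499.5, 563.04) + 166.5 = 666 kN. φR_n = 0.75 × 666 = 499.5 kN.
Governing: min(636.5, 676.4, 472.5, 614.8, 499.5) = 472.5 kN → net-section rupture.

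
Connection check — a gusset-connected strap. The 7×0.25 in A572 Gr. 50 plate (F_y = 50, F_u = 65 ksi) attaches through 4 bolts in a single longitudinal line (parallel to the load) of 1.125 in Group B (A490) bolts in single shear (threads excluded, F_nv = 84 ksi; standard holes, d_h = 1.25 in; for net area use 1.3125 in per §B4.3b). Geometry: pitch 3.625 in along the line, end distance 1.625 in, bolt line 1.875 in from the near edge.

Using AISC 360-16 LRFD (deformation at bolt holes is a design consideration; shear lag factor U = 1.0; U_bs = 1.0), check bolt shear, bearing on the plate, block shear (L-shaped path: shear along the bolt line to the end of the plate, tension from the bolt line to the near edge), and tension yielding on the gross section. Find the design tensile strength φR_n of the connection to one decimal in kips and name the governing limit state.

72.7 kips (block shear governs)

Bolt shear: A_b = π(1.125)²/4 = 0.99402 in². φR_n = 0.75 × 84 × 0.99402 × 4 × 1 = 250.5 kips.
Bearing (0.25 in plate, F_u = 65 ksi): end bolts L_c = 1.625 − 1.25/2 = 1, R_n = min(1.2×1×0.25×65, 2.4×1.125×0.25×65) = 19.5 kips/bolt; interior L_c = 3.625 − 1.25 = 2.375, R_n = 43.875 kips/bolt. φR_n = 0.75 × (1×19.5 + 3×43.875) = 113.3 kips.
Block shear: shear path 1×[1.625+3×3.625] = 1×12.5 in, A_gv = 3.125, A_nv = 1×(12.5 − 3.5×1.3125)×0.25 = 1.9766 in²; tension to near edge: (1.875 − 0.5×1.3125)×0.25 = 0.30469 in². R_n = min(0.6×65×1.9766, 0.6×50×3.125) + 1.0×65×0.30469 = min(77.087, 93.75) + 19.805 = 96.892 kips. φR_n = 0.75 × 96.892 = 72.7 kips.
Tension yield (gross): A_g = 7×0.25 = 1.75 in². φR_n = 0.90 × 50 × 1.75 = 78.8 kips.
Governing: min(250.5, 113.3, 72.7, 78.8) = 72.7 kips → block shear.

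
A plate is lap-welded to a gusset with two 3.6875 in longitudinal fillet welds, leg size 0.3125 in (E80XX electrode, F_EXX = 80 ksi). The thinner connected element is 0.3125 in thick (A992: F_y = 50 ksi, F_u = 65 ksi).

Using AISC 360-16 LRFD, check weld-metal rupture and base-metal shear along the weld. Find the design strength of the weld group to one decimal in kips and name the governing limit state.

Weld metal: throat = 0.707×0.3125 = 0.22094 in, L = 2×3.6875 = 7.375 in. φR_n = 0.75 × 0.6 × 80 × 0.22094 × 7.375 = 58.7 kips.
Base metal shear (0.3125 in plate): yield φR_n = 1.0×0.6×50×0.3125×7.375 = 69.1 kips; rupture φR_n = 0.75×0.6×65×0.3125×7.375 = 67.4 kips; take 67.4 kips (rupture).
Governing: min(58.7, 67.4) = 58.7 kips → weld metal.

58.7 kips (weld metal governs)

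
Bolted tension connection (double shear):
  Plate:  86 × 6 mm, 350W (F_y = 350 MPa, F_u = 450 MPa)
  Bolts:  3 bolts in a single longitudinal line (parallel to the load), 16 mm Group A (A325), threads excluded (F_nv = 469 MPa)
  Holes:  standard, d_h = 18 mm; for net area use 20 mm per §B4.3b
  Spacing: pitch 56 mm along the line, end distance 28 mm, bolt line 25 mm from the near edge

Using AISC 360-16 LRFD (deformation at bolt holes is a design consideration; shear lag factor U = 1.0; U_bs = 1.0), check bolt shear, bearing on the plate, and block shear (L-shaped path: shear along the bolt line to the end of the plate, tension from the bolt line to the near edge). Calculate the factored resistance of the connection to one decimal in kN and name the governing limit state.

139.7 kN (block shear governs)

Bolt shear: A_b = π(16)²/4 = 201.06 mm². φR_n = 0.75 × 469 × 201.06 × 3 × 2 = 424.3 kN.
Bearing (6 mm plate, F_u = 450 MPa): end bolts L_c = 28 − 18/2 = 19, R_n = min(1.2×19×6×450, 2.4×16×6×450) = 61.56 kN/bolt; interior L_c = 56 − 18 = 38, R_n = 103.68 kN/bolt. φR_n = 0.75 × (1×61.56 + 2×103.68) = 201.7 kN.
Block shear: shear path 1×[28+2×56] = 1×140 mm, A_gv = 840, A_nv = 1×(140 − 2.5×20)×6 = 540 mm²; tension to near edge: (25 − 0.5×20)×6 = 90 mm². R_n = min(0.6×450×540, 0.6×350×840) + 1.0×450×90 = min(145.8, 176.4) + 40.5 = 186.3 kN. φR_n = 0.75 × 186.3 = 139.7 kN.
Governing: min(424.3, 201.7, 139.7) = 139.7 kN → block shear.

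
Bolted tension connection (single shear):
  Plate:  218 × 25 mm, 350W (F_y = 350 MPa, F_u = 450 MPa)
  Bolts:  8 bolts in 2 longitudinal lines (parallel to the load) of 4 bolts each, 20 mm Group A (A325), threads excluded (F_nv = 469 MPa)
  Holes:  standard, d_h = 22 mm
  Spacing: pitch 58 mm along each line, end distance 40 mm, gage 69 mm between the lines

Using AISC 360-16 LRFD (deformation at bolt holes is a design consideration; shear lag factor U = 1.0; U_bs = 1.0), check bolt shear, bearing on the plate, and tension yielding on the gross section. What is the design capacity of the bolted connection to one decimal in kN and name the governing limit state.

Bolt shear: A_b = π(20)²/4 = 314.16 mm². φR_n = 0.75 × 469 × 314.16 × 8 × 1 = 884.0 kN.
Bearing (25 mm plate, F_u = 450 MPa): end bolts L_c = 40 − 22/2 = 29, R_n = min(1.2×29×25×450, 2.4×20×25×450) = 391.5 kN/bolt; interior L_c = 58 − 22 = 36, R_n = 486 kN/bolt. φR_n = 0.75 × (2×391.5 + 6×486) = 2774.3 kN.
Tension yield (gross): A_g = 218×25 = 5450 mm². φR_n = 0.90 × 350 × 5450 = 1716.8 kN.
Governing: min(884.0, 2774.3, 1716.8) = 884.0 kN → bolt shear.

884.0 kN (bolt shear governs)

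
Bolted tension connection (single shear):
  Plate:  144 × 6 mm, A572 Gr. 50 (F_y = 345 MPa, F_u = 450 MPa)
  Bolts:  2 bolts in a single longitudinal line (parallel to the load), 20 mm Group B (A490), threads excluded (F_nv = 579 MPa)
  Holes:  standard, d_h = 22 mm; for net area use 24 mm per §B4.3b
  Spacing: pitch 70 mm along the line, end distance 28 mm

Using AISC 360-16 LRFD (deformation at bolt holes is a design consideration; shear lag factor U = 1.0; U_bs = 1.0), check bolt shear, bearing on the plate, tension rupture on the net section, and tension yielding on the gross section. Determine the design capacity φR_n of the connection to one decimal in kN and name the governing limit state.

138.5 kN (bearing governs)

Bolt shear: A_b = π(20)²/4 = 314.16 mm². φR_n = 0.75 × 579 × 314.16 × 2 × 1 = 272.8 kN.
Bearing (6 mm plate, F_u = 450 MPa): end bolts L_c = 28 − 22/2 = 17, R_n = min(1.2×17×6×450, 2.4×20×6×450) = 55.08 kN/bolt; interior L_c = 70 − 22 = 48, R_n = 129.6 kN/bolt. φR_n = 0.75 × (1×55.08 + 1×129.6) = 138.5 kN.
Tension rupture (net): A_n = (144 − 1×24)×6 = 720 mm² (U = 1.0, A_e = A_n). φR_n = 0.75 × 450 × 720 = 243.0 kN.
Tension yield (gross): A_g = 144×6 = 864 mm². φR_n = 0.90 × 345 × 864 = 268.3 kN.
Governing: min(272.8, 138.5, 243.0, 268.3) = 138.5 kN → bearing.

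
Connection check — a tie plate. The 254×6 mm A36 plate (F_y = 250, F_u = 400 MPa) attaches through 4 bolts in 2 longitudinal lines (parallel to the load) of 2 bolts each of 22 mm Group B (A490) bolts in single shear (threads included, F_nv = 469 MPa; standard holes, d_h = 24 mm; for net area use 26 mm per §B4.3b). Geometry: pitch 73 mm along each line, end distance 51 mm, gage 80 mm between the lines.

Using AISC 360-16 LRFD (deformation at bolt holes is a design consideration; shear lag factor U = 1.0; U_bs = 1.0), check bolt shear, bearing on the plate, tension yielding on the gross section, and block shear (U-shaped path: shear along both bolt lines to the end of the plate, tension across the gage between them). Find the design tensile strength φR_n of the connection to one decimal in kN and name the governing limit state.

264.6 kN (block shear governs)

Bolt shear: A_b = π(22)²/4 = 380.13 mm². φR_n = 0.75 × 469 × 380.13 × 4 × 1 = 534.8 kN.
Bearing (6 mm plate, F_u = 400 MPa): end bolts L_c = 51 − 24/2 = 39, R_n = min(1.2×39×6×400, 2.4×22×6×400) = 112.32 kN/bolt; interior L_c = 73 − 24 = 49, R_n = 126.72 kN/bolt. φR_n = 0.75 × (2×112.32 + 2×126.72) = 358.6 kN.
Tension yield (gross): A_g = 254×6 = 1524 mm². φR_n = 0.90 × 250 × 1524 = 342.9 kN.
Block shear: shear path 2×[51+1×73] = 2×124 mm, A_gv = 1488, A_nv = 2×(124 − 1.5×26)×6 = 1020 mm²; tension across gage: (80 − 1×26)×6 = 324 mm². R_n = min(0.6×400×1020, 0.6×250×1488) + 1.0×400×324 = min(244.8, 223.2) + 129.6 = 352.8 kN. φR_n = 0.75 × 352.8 = 264.6 kN.
Governing: min(534.8, 358.6, 342.9, 264.6) = 264.6 kN → block shear.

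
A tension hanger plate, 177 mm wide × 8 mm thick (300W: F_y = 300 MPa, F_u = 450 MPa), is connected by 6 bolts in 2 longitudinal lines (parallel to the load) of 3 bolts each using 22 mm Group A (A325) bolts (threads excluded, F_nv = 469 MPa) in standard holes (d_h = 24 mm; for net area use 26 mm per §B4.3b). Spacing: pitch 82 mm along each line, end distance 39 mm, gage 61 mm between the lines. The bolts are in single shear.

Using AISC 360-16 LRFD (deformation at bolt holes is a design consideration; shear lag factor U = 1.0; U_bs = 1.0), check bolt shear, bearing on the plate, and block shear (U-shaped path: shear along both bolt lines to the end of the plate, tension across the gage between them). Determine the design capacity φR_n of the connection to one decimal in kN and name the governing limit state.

Bolt shear: A_b = π(22)²/4 = 380.13 mm². φR_n = 0.75 × 469 × 380.13 × 6 × 1 = 802.3 kN.
Bearing (8 mm plate, F_u = 450 MPa): end bolts L_c = 39 − 24/2 = 27, R_n = min(1.2×27×8×450, 2.4×22×8×450) = 116.64 kN/bolt; interior L_c = 82 − 24 = 58, R_n = 190.08 kN/bolt. φR_n = 0.75 × (2×116.64 + 4×190.08) = 745.2 kN.
Block shear: shear path 2×[39+2×82] = 2×203 mm, A_gv = 3248, A_nv = 2×(203 − 2.5×26)×8 = 2208 mm²; tension across gage: (61 − 1×26)×8 = 280 mm². R_n = min(0.6×450×2208, 0.6×300×3248) + 1.0×450×280 = min(596.16, 584.64) + 126 = 710.64 kN. φR_n = 0.75 × 710.64 = 533.0 kN.
Governing: min(802.3, 745.2, 533.0) = 533.0 kN → block shear.

533.0 kN (block shear governs)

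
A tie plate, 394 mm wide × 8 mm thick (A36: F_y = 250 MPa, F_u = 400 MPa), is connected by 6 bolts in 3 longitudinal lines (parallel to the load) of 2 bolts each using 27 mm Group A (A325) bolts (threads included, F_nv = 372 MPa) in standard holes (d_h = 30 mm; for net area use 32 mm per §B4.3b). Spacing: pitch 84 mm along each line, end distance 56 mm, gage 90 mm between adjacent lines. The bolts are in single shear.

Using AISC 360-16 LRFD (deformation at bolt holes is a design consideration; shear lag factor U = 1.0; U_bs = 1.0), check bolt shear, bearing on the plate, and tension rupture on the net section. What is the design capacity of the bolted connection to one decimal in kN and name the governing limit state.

715.2 kN (net-section rupture governs)

Bolt shear: A_b = π(27)²/4 = 572.56 mm². φR_n = 0.75 × 372 × 572.56 × 6 × 1 = 958.5 kN.
Bearing (8 mm plate, F_u = 400 MPa): end bolts L_c = 56 − 30/2 = 41, R_n = min(1.2×41×8×400, 2.4×27×8×400) = 157.44 kN/bolt; interior L_c = 84 − 30 = 54, R_n = 207.36 kN/bolt. φR_n = 0.75 × (3×157.44 + 3×207.36) = 820.8 kN.
Tension rupture (net): A_n = (394 − 3×32)×8 = 2384 mm² (U = 1.0, A_e = A_n). φR_n = 0.75 × 400 × 2384 = 715.2 kN.
Governing: min(958.5, 820.8, 715.2) = 715.2 kN → net-section rupture.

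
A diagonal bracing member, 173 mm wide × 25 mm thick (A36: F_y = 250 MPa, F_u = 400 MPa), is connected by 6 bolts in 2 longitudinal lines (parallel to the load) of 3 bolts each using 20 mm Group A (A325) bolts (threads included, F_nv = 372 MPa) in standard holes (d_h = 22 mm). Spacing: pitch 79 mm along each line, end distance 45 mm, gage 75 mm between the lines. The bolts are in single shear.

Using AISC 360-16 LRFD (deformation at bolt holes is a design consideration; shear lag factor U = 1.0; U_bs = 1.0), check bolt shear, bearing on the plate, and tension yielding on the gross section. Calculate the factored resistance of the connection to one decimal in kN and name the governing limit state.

Bolt shear: A_b = π(20)²/4 = 314.16 mm². φR_n = 0.75 × 372 × 314.16 × 6 × 1 = 525.9 kN.
Bearing (25 mm plate, F_u = 400 MPa): end bolts L_c = 45 − 22/2 = 34, R_n = min(1.2×34×25×400, 2.4×20×25×400) = 408 kN/bolt; interior L_c = 79 − 22 = 57, R_n = 480 kN/bolt. φR_n = 0.75 × (2×408 + 4×480) = 2052.0 kN.
Tension yield (gross): A_g = 173×25 = 4325 mm². φR_n = 0.90 × 250 × 4325 = 973.1 kN.
Governing: min(525.9, 2052.0, 973.1) = 525.9 kN → bolt shear.

525.9 kN (bolt shear governs)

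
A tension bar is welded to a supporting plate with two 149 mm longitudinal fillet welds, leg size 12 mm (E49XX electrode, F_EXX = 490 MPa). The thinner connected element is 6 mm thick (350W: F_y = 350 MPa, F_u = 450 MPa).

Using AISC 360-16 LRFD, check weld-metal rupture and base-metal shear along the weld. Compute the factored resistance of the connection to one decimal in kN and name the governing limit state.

362.1 kN (base-metal shear governs)

Weld metal: throat = 0.707×12 = 8.484 mm, L = 2×149 = 298 mm. φR_n = 0.75 × 0.6 × 490 × 8.484 × 298 = 557.5 kN.
Base metal shear (6 mm plate): yield φR_n = 1.0×0.6×350×6×298 = 375.5 kN; rupture φR_n = 0.75×0.6×450×6×298 = 362.1 kN; take 362.1 kN (rupture).
Governing: min(557.5, 362.1) = 362.1 kN → base-metal shear.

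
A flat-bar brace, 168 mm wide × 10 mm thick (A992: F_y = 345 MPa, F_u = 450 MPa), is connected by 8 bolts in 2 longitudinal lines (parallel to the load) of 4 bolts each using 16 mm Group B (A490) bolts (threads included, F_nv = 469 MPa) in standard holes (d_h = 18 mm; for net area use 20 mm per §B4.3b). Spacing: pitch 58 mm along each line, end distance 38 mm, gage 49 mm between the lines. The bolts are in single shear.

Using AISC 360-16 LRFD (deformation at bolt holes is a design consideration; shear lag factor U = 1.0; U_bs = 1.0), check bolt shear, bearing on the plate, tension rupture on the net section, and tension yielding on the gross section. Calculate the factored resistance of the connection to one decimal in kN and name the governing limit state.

Bolt shear: A_b = π(16)²/4 = 201.06 mm². φR_n = 0.75 × 469 × 201.06 × 8 × 1 = 565.8 kN.
Bearing (10 mm plate, F_u = 450 MPa): end bolts L_c = 38 − 18/2 = 29, R_n = min(1.2×29×10×450, 2.4×16×10×450) = 156.6 kN/bolt; interior L_c = 58 − 18 = 40, R_n = 172.8 kN/bolt. φR_n = 0.75 × (2×156.6 + 6×172.8) = 1012.5 kN.
Tension rupture (net): A_n = (168 − 2×20)×10 = 1280 mm² (U = 1.0, A_e = A_n). φR_n = 0.75 × 450 × 1280 = 432.0 kN.
Tension yield (gross): A_g = 168×10 = 1680 mm². φR_n = 0.90 × 345 × 1680 = 521.6 kN.
Governing: min(565.8, 1012.5, 432.0, 521.6) = 432.0 kN → net-section rupture.

432.0 kN (net-section rupture governs)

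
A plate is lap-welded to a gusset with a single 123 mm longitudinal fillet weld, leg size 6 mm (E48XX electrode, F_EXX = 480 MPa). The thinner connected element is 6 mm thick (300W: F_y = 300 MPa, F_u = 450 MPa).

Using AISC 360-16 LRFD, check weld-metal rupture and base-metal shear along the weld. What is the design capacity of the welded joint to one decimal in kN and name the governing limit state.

112.7 kN (weld metal governs)

Weld metal: throat = 0.707×6 = 4.242 mm, L = 123 mm. φR_n = 0.75 × 0.6 × 480 × 4.242 × 123 = 112.7 kN.
Base metal shear (6 mm plate): yield φR_n = 1.0×0.6×300×6×123 = 132.8 kN; rupture φR_n = 0.75×0.6×450×6×123 = 149.4 kN; take 132.8 kN (yield).
Governing: min(112.7, 132.8) = 112.7 kN → weld metal.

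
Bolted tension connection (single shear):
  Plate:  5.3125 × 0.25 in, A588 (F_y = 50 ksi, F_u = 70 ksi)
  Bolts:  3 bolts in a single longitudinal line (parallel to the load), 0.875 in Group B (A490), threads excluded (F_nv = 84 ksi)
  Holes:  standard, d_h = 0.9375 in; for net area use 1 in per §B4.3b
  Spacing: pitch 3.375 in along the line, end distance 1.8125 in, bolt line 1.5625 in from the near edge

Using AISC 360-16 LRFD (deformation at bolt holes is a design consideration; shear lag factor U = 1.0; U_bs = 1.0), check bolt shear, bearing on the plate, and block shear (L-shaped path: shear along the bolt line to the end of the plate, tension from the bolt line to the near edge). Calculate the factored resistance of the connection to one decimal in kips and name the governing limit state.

61.7 kips (block shear governs)

Bolt shear: A_b = π(0.875)²/4 = 0.60132 in². φR_n = 0.75 × 84 × 0.60132 × 3 × 1 = 113.6 kips.
Bearing (0.25 in plate, F_u = 70 ksi): end bolts L_c = 1.8125 − 0.9375/2 = 1.34375, R_n = min(1.2×1.34375×0.25×70, 2.4×0.875×0.25×70) = 28.219 kips/bolt; interior L_c = 3.375 − 0.9375 = 2.4375, R_n = 36.75 kips/bolt. φR_n = 0.75 × (1×28.219 + 2×36.75) = 76.3 kips.
Block shear: shear path 1×[1.8125+2×3.375] = 1×8.5625 in, A_gv = 2.1406, A_nv = 1×(8.5625 − 2.5×1)×0.25 = 1.5156 in²; tension to near edge: (1.5625 − 0.5×1)×0.25 = 0.26563 in². R_n = min(0.6×70×1.5156, 0.6×50×2.1406) + 1.0×70×0.26563 = min(63.655, 64.218) + 18.594 = 82.249 kips. φR_n = 0.75 × 82.249 = 61.7 kips.
Governing: min(113.6, 76.3, 61.7) = 61.7 kips → block shear.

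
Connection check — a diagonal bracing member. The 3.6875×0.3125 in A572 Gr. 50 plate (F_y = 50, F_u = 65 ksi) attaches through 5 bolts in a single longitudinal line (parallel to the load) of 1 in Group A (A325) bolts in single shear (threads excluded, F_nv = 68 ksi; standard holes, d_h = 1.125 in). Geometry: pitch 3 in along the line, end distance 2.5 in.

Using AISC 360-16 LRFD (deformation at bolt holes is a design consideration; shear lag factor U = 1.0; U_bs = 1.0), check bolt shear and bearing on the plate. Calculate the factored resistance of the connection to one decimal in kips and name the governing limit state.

Bolt shear: A_b = π(1)²/4 = 0.7854 in². φR_n = 0.75 × 68 × 0.7854 × 5 × 1 = 200.3 kips.
Bearing (0.3125 in plate, F_u = 65 ksi): end bolts L_c = 2.5 − 1.125/2 = 1.9375, R_n = min(1.2×1.9375×0.3125×65, 2.4×1×0.3125×65) = 47.227 kips/bolt; interior L_c = 3 − 1.125 = 1.875, R_n = 45.703 kips/bolt. φR_n = 0.75 × (1×47.227 + 4×45.703) = 172.5 kips.
Governing: min(200.3, 172.5) = 172.5 kips → bearing.

172.5 kips (bearing governs)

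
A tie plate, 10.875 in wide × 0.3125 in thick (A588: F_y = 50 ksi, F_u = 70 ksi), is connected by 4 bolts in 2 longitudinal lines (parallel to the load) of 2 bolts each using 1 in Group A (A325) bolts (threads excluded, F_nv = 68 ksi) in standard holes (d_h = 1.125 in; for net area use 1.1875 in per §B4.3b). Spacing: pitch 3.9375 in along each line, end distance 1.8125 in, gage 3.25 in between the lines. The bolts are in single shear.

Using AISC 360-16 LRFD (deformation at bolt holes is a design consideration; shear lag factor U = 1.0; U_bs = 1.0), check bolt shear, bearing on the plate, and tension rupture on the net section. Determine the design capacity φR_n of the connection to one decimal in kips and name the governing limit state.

Bolt shear: A_b = π(1)²/4 = 0.7854 in². φR_n = 0.75 × 68 × 0.7854 × 4 × 1 = 160.2 kips.
Bearing (0.3125 in plate, F_u = 70 ksi): end bolts L_c = 1.8125 − 1.125/2 = 1.25, R_n = min(1.2×1.25×0.3125×70, 2.4×1×0.3125×70) = 32.813 kips/bolt; interior L_c = 3.9375 − 1.125 = 2.8125, R_n = 52.5 kips/bolt. φR_n = 0.75 × (2×32.813 + 2×52.5) = 128.0 kips.
Tension rupture (net): A_n = (10.875 − 2×1.1875)×0.3125 = 2.6563 in² (U = 1.0, A_e = A_n). φR_n = 0.75 × 70 × 2.6563 = 139.5 kips.
Governing: min(160.2, 128.0, 139.5) = 128.0 kips → bearing.

128.0 kips (bearing governs)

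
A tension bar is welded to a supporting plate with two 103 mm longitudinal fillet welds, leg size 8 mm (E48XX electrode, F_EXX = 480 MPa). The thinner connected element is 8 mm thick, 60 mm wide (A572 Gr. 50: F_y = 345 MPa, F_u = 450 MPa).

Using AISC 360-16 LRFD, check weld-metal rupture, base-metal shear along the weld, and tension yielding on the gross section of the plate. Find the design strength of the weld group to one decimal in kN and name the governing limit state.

Weld metal: throat = 0.707×8 = 5.656 mm, L = 2×103 = 206 mm. φR_n = 0.75 × 0.6 × 480 × 5.656 × 206 = 251.7 kN.
Base metal shear (8 mm plate): yield φR_n = 1.0×0.6×345×8×206 = 341.1 kN; rupture φR_n = 0.75×0.6×450×8×206 = 333.7 kN; take 333.7 kN (rupture).
Tension yield (gross): A_g = 60×8 = 480 mm². φR_n = 0.90 × 345 × 480 = 149.0 kN.
Governing: min(251.7, 333.7, 149.0) = 149.0 kN → gross-section yield.

149.0 kN (gross-section yield governs)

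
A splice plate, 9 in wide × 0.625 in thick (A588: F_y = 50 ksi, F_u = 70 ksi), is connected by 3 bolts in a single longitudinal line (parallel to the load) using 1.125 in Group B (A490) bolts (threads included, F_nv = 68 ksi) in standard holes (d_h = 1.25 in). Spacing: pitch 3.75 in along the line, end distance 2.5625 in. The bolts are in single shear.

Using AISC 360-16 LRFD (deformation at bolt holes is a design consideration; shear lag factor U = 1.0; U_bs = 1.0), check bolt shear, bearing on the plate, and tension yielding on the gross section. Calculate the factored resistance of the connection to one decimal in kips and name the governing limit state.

Bolt shear: A_b = π(1.125)²/4 = 0.99402 in². φR_n = 0.75 × 68 × 0.99402 × 3 × 1 = 152.1 kips.
Bearing (0.625 in plate, F_u = 70 ksi): end bolts L_c = 2.5625 − 1.25/2 = 1.9375, R_n = min(1.2×1.9375×0.625×70, 2.4×1.125×0.625×70) = 101.72 kips/bolt; interior L_c = 3.75 − 1.25 = 2.5, R_n = 118.13 kips/bolt. φR_n = 0.75 × (1×101.72 + 2×118.13) = 253.5 kips.
Tension yield (gross): A_g = 9×0.625 = 5.625 in². φR_n = 0.90 × 50 × 5.625 = 253.1 kips.
Governing: min(152.1, 253.5, 253.1) = 152.1 kips → bolt shear.

152.1 kips (bolt shear governs)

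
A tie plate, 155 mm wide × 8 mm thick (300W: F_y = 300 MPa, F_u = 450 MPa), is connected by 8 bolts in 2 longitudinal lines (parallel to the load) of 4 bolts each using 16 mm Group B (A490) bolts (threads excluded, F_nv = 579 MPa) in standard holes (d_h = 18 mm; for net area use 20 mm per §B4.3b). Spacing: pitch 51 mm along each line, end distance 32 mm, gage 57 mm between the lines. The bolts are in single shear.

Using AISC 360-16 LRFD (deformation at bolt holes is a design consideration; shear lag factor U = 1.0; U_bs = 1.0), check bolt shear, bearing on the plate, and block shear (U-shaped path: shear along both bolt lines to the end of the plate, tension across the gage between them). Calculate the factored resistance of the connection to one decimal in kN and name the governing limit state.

472.5 kN (block shear governs)

Bolt shear: A_b = π(16)²/4 = 201.06 mm². φR_n = 0.75 × 579 × 201.06 × 8 × 1 = 698.5 kN.
Bearing (8 mm plate, F_u = 450 MPa): end bolts L_c = 32 − 18/2 = 23, R_n = min(1.2×23×8×450, 2.4×16×8×450) = 99.36 kN/bolt; interior L_c = 51 − 18 = 33, R_n = 138.24 kN/bolt. φR_n = 0.75 × (2×99.36 + 6×138.24) = 771.1 kN.
Block shear: shear path 2×[32+3×51] = 2×185 mm, A_gv = 2960, A_nv = 2×(185 − 3.5×20)×8 = 1840 mm²; tension across gage: (57 − 1×20)×8 = 296 mm². R_n = min(0.6×450×1840, 0.6×300×2960) + 1.0×450×296 = min(496.8, 532.8) + 133.2 = 630 kN. φR_n = 0.75 × 630 = 472.5 kN.
Governing: min(698.5, 771.1, 472.5) = 472.5 kN → block shear.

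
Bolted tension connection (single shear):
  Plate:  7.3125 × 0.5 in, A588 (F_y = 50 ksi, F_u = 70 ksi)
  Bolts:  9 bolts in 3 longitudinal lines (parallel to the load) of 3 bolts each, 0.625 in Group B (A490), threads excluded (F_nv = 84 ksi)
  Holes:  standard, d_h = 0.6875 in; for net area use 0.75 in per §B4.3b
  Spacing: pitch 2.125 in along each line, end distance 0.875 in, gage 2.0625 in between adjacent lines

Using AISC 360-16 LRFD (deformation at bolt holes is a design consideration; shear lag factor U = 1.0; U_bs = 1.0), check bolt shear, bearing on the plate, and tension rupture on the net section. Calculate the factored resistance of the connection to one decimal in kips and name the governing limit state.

132.9 kips (net-section rupture governs)

Bolt shear: A_b = π(0.625)²/4 = 0.3068 in². φR_n = 0.75 × 84 × 0.3068 × 9 × 1 = 174.0 kips.
Bearing (0.5 in plate, F_u = 70 ksi): end bolts L_c = 0.875 − 0.6875/2 = 0.53125, R_n = min(1.2×0.53125×0.5×70, 2.4×0.625×0.5×70) = 22.313 kips/bolt; interior L_c = 2.125 − 0.6875 = 1.4375, R_n = 52.5 kips/bolt. φR_n = 0.75 × (3×22.313 + 6×52.5) = 286.5 kips.
Tension rupture (net): A_n = (7.3125 − 3×0.75)×0.5 = 2.5313 in² (U = 1.0, A_e = A_n). φR_n = 0.75 × 70 × 2.5313 = 132.9 kips.
Governing: min(174.0, 286.5, 132.9) = 132.9 kips → net-section rupture.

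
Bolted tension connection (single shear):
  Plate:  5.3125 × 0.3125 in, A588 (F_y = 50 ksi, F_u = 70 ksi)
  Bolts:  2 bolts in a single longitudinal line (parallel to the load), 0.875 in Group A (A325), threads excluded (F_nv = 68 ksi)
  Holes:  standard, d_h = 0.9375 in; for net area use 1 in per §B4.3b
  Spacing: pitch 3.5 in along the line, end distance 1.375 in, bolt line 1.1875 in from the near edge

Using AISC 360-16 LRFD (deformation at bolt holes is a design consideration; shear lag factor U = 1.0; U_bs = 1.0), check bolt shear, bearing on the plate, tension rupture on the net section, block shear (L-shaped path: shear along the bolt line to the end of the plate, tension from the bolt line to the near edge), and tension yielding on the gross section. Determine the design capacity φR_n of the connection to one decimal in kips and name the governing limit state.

44.5 kips (block shear governs)

Bolt shear: A_b = π(0.875)²/4 = 0.60132 in². φR_n = 0.75 × 68 × 0.60132 × 2 × 1 = 61.3 kips.
Bearing (0.3125 in plate, F_u = 70 ksi): end bolts L_c = 1.375 − 0.9375/2 = 0.90625, R_n = min(1.2×0.90625×0.3125×70, 2.4×0.875×0.3125×70) = 23.789 kips/bolt; interior L_c = 3.5 − 0.9375 = 2.5625, R_n = 45.938 kips/bolt. φR_n = 0.75 × (1×23.789 + 1×45.938) = 52.3 kips.
Tension rupture (net): A_n = (5.3125 − 1×1)×0.3125 = 1.3477 in² (U = 1.0, A_e = A_n). φR_n = 0.75 × 70 × 1.3477 = 70.8 kips.
Block shear: shear path 1×[1.375+1×3.5] = 1×4.875 in, A_gv = 1.5234, A_nv = 1×(4.875 − 1.5×1)×0.3125 = 1.0547 in²; tension to near edge: (1.1875 − 0.5×1)×0.3125 = 0.21484 in². R_n = min(0.6×70×1.0547, 0.6×50×1.5234) + 1.0×70×0.21484 = min(44.297, 45.702) + 15.039 = 59.336 kips. φR_n = 0.75 × 59.336 = 44.5 kips.
Tension yield (gross): A_g = 5.3125×0.3125 = 1.6602 in². φR_n = 0.90 × 50 × 1.6602 = 74.7 kips.
Governing: min(61.3, 52.3, 70.8, 44.5, 74.7) = 44.5 kips → block shear.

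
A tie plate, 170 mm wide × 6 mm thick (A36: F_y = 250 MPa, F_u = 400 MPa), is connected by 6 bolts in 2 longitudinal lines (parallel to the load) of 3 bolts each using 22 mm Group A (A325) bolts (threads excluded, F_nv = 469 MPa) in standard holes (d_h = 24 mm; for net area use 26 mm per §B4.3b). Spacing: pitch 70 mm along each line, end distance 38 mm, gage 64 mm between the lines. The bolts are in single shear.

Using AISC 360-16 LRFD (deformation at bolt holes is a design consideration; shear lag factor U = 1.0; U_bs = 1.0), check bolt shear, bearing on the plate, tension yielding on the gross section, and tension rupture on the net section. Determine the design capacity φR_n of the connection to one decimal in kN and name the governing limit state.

212.4 kN (net-section rupture governs)

Bolt shear: A_b = π(22)²/4 = 380.13 mm². φR_n = 0.75 × 469 × 380.13 × 6 × 1 = 802.3 kN.
Bearing (6 mm plate, F_u = 400 MPa): end bolts L_c = 38 − 24/2 = 26, R_n = min(1.2×26×6×400, 2.4×22×6×400) = 74.88 kN/bolt; interior L_c = 70 − 24 = 46, R_n = 126.72 kN/bolt. φR_n = 0.75 × (2×74.88 + 4×126.72) = 492.5 kN.
Tension yield (gross): A_g = 170×6 = 1020 mm². φR_n = 0.90 × 250 × 1020 = 229.5 kN.
Tension rupture (net): A_n = (170 − 2×26)×6 = 708 mm² (U = 1.0, A_e = A_n). φR_n = 0.75 × 400 × 708 = 212.4 kN.
Governing: min(802.3, 492.5, 229.5, 212.4) = 212.4 kN → net-section rupture.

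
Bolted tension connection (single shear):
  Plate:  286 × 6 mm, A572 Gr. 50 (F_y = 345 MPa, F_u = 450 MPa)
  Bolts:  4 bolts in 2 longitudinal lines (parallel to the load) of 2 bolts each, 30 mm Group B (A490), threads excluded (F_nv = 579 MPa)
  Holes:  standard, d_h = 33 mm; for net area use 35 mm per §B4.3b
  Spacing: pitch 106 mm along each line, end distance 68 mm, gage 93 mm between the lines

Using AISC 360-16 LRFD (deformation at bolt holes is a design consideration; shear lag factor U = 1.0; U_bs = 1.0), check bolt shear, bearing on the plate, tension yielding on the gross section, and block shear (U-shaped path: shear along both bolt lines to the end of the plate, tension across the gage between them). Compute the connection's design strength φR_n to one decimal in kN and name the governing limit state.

412.7 kN (block shear governs)

Bolt shear: A_b = π(30)²/4 = 706.86 mm². φR_n = 0.75 × 579 × 706.86 × 4 × 1 = 1227.8 kN.
Bearing (6 mm plate, F_u = 450 MPa): end bolts L_c = 68 − 33/2 = 51.5, R_n = min(1.2×51.5×6×450, 2.4×30×6×450) = 166.86 kN/bolt; interior L_c = 106 − 33 = 73, R_n = 194.4 kN/bolt. φR_n = 0.75 × (2×166.86 + 2×194.4) = 541.9 kN.
Tension yield (gross): A_g = 286×6 = 1716 mm². φR_n = 0.90 × 345 × 1716 = 532.8 kN.
Block shear: shear path 2×[68+1×106] = 2×174 mm, A_gv = 2088, A_nv = 2×(174 − 1.5×35)×6 = 1458 mm²; tension across gage: (93 − 1×35)×6 = 348 mm². R_n = min(0.6×450×1458, 0.6×345×2088) + 1.0×450×348 = min(393.66, 432.22) + 156.6 = 550.26 kN. φR_n = 0.75 × 550.26 = 412.7 kN.
Governing: min(1227.8, 541.9, 532.8, 412.7) = 412.7 kN → block shear.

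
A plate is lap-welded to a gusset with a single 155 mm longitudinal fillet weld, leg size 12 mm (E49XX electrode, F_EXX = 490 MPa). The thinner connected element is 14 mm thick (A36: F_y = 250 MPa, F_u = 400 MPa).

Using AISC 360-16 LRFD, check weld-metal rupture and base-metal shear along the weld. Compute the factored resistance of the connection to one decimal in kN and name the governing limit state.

290.0 kN (weld metal governs)

Weld metal: throat = 0.707×12 = 8.484 mm, L = 155 mm. φR_n = 0.75 × 0.6 × 490 × 8.484 × 155 = 290.0 kN.
Base metal shear (14 mm plate): yield φR_n = 1.0×0.6×250×14×155 = 325.5 kN; rupture φR_n = 0.75×0.6×400×14×155 = 390.6 kN; take 325.5 kN (yield).
Governing: min(290.0, 325.5) = 290.0 kN → weld metal.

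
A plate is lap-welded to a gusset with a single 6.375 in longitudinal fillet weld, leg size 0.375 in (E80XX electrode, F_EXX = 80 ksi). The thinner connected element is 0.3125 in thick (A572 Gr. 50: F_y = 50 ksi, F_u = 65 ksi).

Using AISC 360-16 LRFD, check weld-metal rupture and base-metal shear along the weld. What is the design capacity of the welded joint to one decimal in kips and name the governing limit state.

58.3 kips (base-metal shear governs)

Weld metal: throat = 0.707×0.375 = 0.26513 in, L = 6.375 in. φR_n = 0.75 × 0.6 × 80 × 0.26513 × 6.375 = 60.8 kips.
Base metal shear (0.3125 in plate): yield φR_n = 1.0×0.6×50×0.3125×6.375 = 59.8 kips; rupture φR_n = 0.75×0.6×65×0.3125×6.375 = 58.3 kips; take 58.3 kips (rupture).
Governing: min(60.8, 58.3) = 58.3 kips → base-metal shear.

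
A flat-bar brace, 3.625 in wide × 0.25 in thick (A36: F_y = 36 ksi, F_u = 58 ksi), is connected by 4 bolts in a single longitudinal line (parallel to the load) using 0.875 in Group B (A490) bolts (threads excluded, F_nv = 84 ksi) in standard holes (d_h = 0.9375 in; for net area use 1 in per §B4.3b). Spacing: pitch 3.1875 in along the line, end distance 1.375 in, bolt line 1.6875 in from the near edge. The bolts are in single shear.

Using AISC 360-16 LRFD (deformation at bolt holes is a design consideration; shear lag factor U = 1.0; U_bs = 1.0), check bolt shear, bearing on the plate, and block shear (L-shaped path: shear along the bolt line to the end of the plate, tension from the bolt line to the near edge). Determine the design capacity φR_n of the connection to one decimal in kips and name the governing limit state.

Bolt shear: A_b = π(0.875)²/4 = 0.60132 in². φR_n = 0.75 × 84 × 0.60132 × 4 × 1 = 151.5 kips.
Bearing (0.25 in plate, F_u = 58 ksi): end bolts L_c = 1.375 − 0.9375/2 = 0.90625, R_n = min(1.2×0.90625×0.25×58, 2.4×0.875×0.25×58) = 15.769 kips/bolt; interior L_c = 3.1875 − 0.9375 = 2.25, R_n = 30.45 kips/bolt. φR_n = 0.75 × (1×15.769 + 3×30.45) = 80.3 kips.
Block shear: shear path 1×[1.375+3×3.1875] = 1×10.9375 in, A_gv = 2.7344, A_nv = 1×(10.9375 − 3.5×1)×0.25 = 1.8594 in²; tension to near edge: (1.6875 − 0.5×1)×0.25 = 0.29688 in². R_n = min(0.6×58×1.8594, 0.6×36×2.7344) + 1.0×58×0.29688 = min(64.707, 59.063) + 17.219 = 76.282 kips. φR_n = 0.75 × 76.282 = 57.2 kips.
Governing: min(151.5, 80.3, 57.2) = 57.2 kips → block shear.

57.2 kips (block shear governs)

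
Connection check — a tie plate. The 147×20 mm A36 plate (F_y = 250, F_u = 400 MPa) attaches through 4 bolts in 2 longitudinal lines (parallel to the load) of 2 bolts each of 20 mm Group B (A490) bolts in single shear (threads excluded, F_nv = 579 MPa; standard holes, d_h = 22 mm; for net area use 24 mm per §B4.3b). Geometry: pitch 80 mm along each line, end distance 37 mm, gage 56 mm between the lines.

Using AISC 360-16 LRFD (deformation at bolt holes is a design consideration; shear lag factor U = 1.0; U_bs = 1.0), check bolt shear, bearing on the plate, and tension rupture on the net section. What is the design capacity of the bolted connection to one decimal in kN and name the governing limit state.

545.7 kN (bolt shear governs)

Bolt shear: A_b = π(20)²/4 = 314.16 mm². φR_n = 0.75 × 579 × 314.16 × 4 × 1 = 545.7 kN.
Bearing (20 mm plate, F_u = 400 MPa): end bolts L_c = 37 − 22/2 = 26, R_n = min(1.2×26×20×400, 2.4×20×20×400) = 249.6 kN/bolt; interior L_c = 80 − 22 = 58, R_n = 384 kN/bolt. φR_n = 0.75 × (2×249.6 + 2×384) = 950.4 kN.
Tension rupture (net): A_n = (147 − 2×24)×20 = 1980 mm² (U = 1.0, A_e = A_n). φR_n = 0.75 × 400 × 1980 = 594.0 kN.
Governing: min(545.7, 950.4, 594.0) = 545.7 kN → bolt shear.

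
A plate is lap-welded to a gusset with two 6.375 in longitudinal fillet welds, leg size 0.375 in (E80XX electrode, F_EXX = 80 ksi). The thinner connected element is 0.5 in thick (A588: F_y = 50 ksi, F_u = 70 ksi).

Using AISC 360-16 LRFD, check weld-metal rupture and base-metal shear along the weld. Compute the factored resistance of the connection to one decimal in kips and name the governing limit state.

121.7 kips (weld metal governs)

Weld metal: throat = 0.707×0.375 = 0.26513 in, L = 2×6.375 = 12.75 in. φR_n = 0.75 × 0.6 × 80 × 0.26513 × 12.75 = 121.7 kips.
Base metal shear (0.5 in plate): yield φR_n = 1.0×0.6×50×0.5×12.75 = 191.3 kips; rupture φR_n = 0.75×0.6×70×0.5×12.75 = 200.8 kips; take 191.3 kips (yield).
Governing: min(121.7, 191.3) = 121.7 kips → weld metal.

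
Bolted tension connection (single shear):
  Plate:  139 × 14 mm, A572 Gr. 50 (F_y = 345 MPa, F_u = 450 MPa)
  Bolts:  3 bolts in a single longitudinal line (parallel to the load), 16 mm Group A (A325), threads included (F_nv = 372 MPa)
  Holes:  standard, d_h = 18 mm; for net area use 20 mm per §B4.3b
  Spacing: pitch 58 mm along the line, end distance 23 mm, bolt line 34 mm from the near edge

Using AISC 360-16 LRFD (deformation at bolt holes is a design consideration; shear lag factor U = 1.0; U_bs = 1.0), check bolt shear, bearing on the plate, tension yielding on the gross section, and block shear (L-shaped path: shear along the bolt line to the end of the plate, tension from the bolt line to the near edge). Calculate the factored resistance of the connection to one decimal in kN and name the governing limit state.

Bolt shear: A_b = π(16)²/4 = 201.06 mm². φR_n = 0.75 × 372 × 201.06 × 3 × 1 = 168.3 kN.
Bearing (14 mm plate, F_u = 450 MPa): end bolts L_c = 23 − 18/2 = 14, R_n = min(1.2×14×14×450, 2.4×16×14×450) = 105.84 kN/bolt; interior L_c = 58 − 18 = 40, R_n = 241.92 kN/bolt. φR_n = 0.75 × (1×105.84 + 2×241.92) = 442.3 kN.
Tension yield (gross): A_g = 139×14 = 1946 mm². φR_n = 0.90 × 345 × 1946 = 604.2 kN.
Block shear: shear path 1×[23+2×58] = 1×139 mm, A_gv = 1946, A_nv = 1×(139 − 2.5×20)×14 = 1246 mm²; tension to near edge: (34 − 0.5×20)×14 = 336 mm². R_n = min(0.6×450×1246, 0.6×345×1946) + 1.0×450×336 = min(336.42, 402.82) + 151.2 = 487.62 kN. φR_n = 0.75 × 487.62 = 365.7 kN.
Governing: min(168.3, 442.3, 604.2, 365.7) = 168.3 kN → bolt shear.

168.3 kN (bolt shear governs)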